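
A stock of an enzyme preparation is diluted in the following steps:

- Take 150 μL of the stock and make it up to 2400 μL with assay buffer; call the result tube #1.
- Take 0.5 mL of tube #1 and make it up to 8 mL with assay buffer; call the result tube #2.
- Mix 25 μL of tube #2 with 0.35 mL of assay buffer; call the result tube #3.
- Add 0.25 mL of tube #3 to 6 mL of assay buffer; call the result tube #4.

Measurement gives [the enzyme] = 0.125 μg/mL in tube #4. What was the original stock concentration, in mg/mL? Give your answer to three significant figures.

Step 1: 150 μL brought to 2400 μL → factor 2400/150 = 16
Step 2: 0.5 mL brought to 8 mL → factor 8/0.5 = 16
Step 3: 25 μL + 0.35 mL = 375 μL total → factor 375/25 = 15
Step 4: 0.25 mL + 6 mL = 6.25 mL total → factor 6.25/0.25 = 25
Overall dilution factor = 16 × 16 × 15 × 25 = 96000
Stock = 0.125 μg/mL × 96000 = 1.200 × 10^4 μg/mL = 12.0 mg/mL

12.0 mg/mL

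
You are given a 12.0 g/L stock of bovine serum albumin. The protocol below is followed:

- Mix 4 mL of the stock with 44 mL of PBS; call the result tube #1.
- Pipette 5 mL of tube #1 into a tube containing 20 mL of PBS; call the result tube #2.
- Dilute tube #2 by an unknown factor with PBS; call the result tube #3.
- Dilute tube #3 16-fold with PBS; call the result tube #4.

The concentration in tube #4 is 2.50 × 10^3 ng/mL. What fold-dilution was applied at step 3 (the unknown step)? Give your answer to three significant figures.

Step 1: 4 mL + 44 mL = 48 mL total → factor 48/4 = 12
Step 2: 5 mL + 20 mL = 25 mL total → factor 25/5 = 5
Step 3: unknown factor x
Step 4: 16-fold → factor 16
Product of known-step factors = 960
Overall factor = 12.0 g/L / (2.50 × 10^3 ng/mL) = 4800
x = 4800 / 960 = 5.00

5.00-fold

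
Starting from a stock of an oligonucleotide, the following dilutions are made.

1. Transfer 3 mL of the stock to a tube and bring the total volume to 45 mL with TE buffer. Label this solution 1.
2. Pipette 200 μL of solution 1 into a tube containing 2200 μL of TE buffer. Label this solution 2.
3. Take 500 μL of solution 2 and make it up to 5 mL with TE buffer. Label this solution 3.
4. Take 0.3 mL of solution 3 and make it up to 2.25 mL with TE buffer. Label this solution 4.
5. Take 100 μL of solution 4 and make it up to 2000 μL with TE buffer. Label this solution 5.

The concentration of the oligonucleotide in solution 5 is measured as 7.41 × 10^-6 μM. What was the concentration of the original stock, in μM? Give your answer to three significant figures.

2.00 μM

Step 1: 3 mL brought to 45 mL → factor 45/3 = 15
Step 2: 200 μL + 2200 μL = 2400 μL total → factor 2400/200 = 12
Step 3: 500 μL brought to 5 mL → factor 5000/500 = 10
Step 4: 0.3 mL brought to 2.25 mL → factor 2.25/0.3 = 7.5
Step 5: 100 μL brought to 2000 μL → factor 2000/100 = 20
Overall dilution factor = 15 × 12 × 10 × 7.5 × 20 = 2.7 × 10^5
Stock = 7.41 × 10^-6 μM × 2.7 × 10^5 = 2.00 μM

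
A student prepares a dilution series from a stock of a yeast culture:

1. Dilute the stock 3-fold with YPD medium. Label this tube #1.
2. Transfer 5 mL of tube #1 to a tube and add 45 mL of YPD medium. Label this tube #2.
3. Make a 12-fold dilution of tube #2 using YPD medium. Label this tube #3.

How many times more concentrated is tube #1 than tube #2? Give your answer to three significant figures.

10.0

Step 1: 3-fold → factor 3
Step 2: 5 mL + 45 mL = 50 mL total → factor 50/5 = 10
Dilution factor to tube #1 = 3; to tube #2 = 30
[tube #1]/[tube #2] = (factor to tube #2)/(factor to tube #1) = 30/3 = 10.0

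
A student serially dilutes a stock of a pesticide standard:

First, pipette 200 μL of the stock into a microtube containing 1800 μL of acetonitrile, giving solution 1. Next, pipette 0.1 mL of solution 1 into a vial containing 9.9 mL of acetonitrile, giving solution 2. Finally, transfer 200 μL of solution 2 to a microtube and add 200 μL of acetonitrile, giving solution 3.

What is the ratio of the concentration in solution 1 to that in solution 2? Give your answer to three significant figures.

100

Step 1: 200 μL + 1800 μL = 2000 μL total → factor 2000/200 = 10
Step 2: 0.1 mL + 9.9 mL = 10 mL total → factor 10/0.1 = 100
Dilution factor to solution 1 = 10; to solution 2 = 1000
[solution 1]/[solution 2] = (factor to solution 2)/(factor to solution 1) = 1000/10 = 100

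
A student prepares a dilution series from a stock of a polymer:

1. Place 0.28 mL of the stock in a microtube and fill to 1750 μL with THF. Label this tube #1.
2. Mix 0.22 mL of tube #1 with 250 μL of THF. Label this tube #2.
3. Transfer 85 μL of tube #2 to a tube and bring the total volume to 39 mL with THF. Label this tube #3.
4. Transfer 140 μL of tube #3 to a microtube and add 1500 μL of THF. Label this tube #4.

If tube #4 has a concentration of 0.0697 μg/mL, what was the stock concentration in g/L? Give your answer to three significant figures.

5.00 g/L

Step 1: 0.28 mL brought to 1750 μL → factor 1.75/0.28 = 6.25
Step 2: 0.22 mL + 250 μL = 0.47 mL total → factor 0.47/0.22 = 2.1364
Step 3: 85 μL brought to 39 mL → factor 39000/85 = 458.82
Step 4: 140 μL + 1500 μL = 1640 μL total → factor 1640/140 = 11.714
Overall dilution factor = 6.25 × 2.1364 × 458.82 × 11.714 = 71766
Stock = 0.0697 μg/mL × 71766 = 5002 μg/mL = 5.00 g/L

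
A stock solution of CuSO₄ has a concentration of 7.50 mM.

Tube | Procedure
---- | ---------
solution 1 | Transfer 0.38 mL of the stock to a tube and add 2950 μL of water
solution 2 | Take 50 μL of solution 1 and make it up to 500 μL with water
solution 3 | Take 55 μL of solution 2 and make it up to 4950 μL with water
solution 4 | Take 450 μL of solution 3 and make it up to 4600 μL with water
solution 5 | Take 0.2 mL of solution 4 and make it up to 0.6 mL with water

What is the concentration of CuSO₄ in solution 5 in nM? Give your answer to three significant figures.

31.0 nM

Step 1: 0.38 mL + 2950 μL = 3.33 mL total → factor 3.33/0.38 = 8.7632
Step 2: 50 μL brought to 500 μL → factor 500/50 = 10
Step 3: 55 μL brought to 4950 μL → factor 4950/55 = 90
Step 4: 450 μL brought to 4600 μL → factor 4600/450 = 10.222
Step 5: 0.2 mL brought to 0.6 mL → factor 0.6/0.2 = 3
Overall dilution factor = 8.7632 × 10 × 90 × 10.222 × 3 = 2.4186 × 10^5
Final = 7.50 mM / 2.4186 × 10^5 = 3.101 × 10^-5 mM = 31.0 nM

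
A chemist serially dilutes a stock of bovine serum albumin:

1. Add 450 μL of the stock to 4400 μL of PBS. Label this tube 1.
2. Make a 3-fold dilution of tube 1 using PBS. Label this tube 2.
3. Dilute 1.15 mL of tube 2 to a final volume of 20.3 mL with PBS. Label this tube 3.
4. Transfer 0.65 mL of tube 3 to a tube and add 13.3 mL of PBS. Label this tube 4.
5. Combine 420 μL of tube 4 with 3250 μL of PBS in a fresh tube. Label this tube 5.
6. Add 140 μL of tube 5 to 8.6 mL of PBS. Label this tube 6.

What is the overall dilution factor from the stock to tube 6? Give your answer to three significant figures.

6.68 × 10^6

Step 1: 450 μL + 4400 μL = 4850 μL total → factor 4850/450 = 10.778
Step 2: 3-fold → factor 3
Step 3: 1.15 mL brought to 20.3 mL → factor 20.3/1.15 = 17.652
Step 4: 0.65 mL + 13.3 mL = 13.95 mL total → factor 13.95/0.65 = 21.462
Step 5: 420 μL + 3250 μL = 3670 μL total → factor 3670/420 = 8.7381
Step 6: 140 μL + 8.6 mL = 8740 μL total → factor 8740/140 = 62.429
Overall dilution factor = 10.778 × 3 × 17.652 × 21.462 × 8.7381 × 62.429 = 6.682 × 10^6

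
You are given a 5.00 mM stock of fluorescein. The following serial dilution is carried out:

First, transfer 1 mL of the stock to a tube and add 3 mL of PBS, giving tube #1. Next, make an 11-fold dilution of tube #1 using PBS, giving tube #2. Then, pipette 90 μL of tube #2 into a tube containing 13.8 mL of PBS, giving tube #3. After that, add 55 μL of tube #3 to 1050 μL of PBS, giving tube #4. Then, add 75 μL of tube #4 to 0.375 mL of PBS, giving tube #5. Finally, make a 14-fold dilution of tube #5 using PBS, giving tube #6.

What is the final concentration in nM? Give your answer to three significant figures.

0.436 nM

Step 1: 1 mL + 3 mL = 4 mL total → factor 4/1 = 4
Step 2: 11-fold → factor 11
Step 3: 90 μL + 13.8 mL = 13890 μL total → factor 13890/90 = 154.33
Step 4: 55 μL + 1050 μL = 1105 μL total → factor 1105/55 = 20.091
Step 5: 75 μL + 0.375 mL = 450 μL total → factor 450/75 = 6
Step 6: 14-fold → factor 14
Overall dilution factor = 4 × 11 × 154.33 × 20.091 × 6 × 14 = 1.146 × 10^7
Final = 5.00 mM / 1.146 × 10^7 = 4.363 × 10^-7 mM = 0.436 nM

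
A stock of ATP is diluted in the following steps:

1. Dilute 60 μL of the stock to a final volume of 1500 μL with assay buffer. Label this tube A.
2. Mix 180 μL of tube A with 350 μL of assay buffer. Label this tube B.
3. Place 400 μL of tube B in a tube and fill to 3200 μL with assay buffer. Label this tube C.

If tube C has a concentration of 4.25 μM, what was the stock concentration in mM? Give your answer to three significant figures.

Step 1: 60 μL brought to 1500 μL → factor 1500/60 = 25
Step 2: 180 μL + 350 μL = 530 μL total → factor 530/180 = 2.9444
Step 3: 400 μL brought to 3200 μL → factor 3200/400 = 8
Overall dilution factor = 25 × 2.9444 × 8 = 588.89
Stock = 4.25 μM × 588.89 = 2503 μM = 2.50 mM

2.50 mM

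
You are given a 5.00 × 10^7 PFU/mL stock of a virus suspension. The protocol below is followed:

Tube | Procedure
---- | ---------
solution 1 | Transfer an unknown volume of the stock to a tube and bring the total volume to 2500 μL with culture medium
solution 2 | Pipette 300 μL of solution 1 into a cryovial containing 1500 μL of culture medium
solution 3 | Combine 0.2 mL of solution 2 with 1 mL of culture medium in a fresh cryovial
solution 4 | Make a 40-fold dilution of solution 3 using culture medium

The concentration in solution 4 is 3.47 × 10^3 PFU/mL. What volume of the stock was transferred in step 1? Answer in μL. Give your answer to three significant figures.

Step 1: v brought to 2500 μL → factor = 2500 μL/v
Step 2: 300 μL + 1500 μL = 1800 μL total → factor 1800/300 = 6
Step 3: 0.2 mL + 1 mL = 1.2 mL total → factor 1.2/0.2 = 6
Step 4: 40-fold → factor 40
Product of known-step factors = 1440
Overall factor = 5.00 × 10^7 PFU/mL / (3.47 × 10^3 PFU/mL) = 14409
Step-1 factor = 14409 / 1440 = 10.006
v = 2500 μL / 10.006 = 250 μL

250 μL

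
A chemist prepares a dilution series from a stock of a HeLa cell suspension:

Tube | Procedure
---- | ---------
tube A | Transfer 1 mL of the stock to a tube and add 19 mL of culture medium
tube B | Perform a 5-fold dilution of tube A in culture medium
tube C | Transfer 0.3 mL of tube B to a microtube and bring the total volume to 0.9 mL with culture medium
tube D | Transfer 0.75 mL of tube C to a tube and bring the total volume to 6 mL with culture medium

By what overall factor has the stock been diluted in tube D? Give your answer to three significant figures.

2.40 × 10^3

Step 1: 1 mL + 19 mL = 20 mL total → factor 20/1 = 20
Step 2: 5-fold → factor 5
Step 3: 0.3 mL brought to 0.9 mL → factor 0.9/0.3 = 3
Step 4: 0.75 mL brought to 6 mL → factor 6/0.75 = 8
Overall dilution factor = 20 × 5 × 3 × 8 = 2400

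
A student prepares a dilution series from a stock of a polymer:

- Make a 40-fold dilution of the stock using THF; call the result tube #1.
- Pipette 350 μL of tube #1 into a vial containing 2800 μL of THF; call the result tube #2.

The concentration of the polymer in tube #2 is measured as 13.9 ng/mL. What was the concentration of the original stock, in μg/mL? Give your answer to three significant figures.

5.00 μg/mL

Step 1: 40-fold → factor 40
Step 2: 350 μL + 2800 μL = 3150 μL total → factor 3150/350 = 9
Overall dilution factor = 40 × 9 = 360
Stock = 13.9 ng/mL × 360 = 5004 ng/mL = 5.00 μg/mL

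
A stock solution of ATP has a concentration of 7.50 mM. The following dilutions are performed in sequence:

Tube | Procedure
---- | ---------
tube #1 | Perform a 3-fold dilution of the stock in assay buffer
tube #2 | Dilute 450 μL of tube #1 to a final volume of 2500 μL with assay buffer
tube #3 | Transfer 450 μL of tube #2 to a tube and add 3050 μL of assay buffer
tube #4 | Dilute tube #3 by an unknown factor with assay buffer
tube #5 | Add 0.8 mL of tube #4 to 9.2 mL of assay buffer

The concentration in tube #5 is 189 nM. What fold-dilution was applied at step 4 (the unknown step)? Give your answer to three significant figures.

Step 1: 3-fold → factor 3
Step 2: 450 μL brought to 2500 μL → factor 2500/450 = 5.5556
Step 3: 450 μL + 3050 μL = 3500 μL total → factor 3500/450 = 7.7778
Step 4: unknown factor x
Step 5: 0.8 mL + 9.2 mL = 10 mL total → factor 10/0.8 = 12.5
Product of known-step factors = 1620.4
Overall factor = 7.50 mM / (189 nM) = 39683
x = 39683 / 1620.4 = 24.5

24.5-fold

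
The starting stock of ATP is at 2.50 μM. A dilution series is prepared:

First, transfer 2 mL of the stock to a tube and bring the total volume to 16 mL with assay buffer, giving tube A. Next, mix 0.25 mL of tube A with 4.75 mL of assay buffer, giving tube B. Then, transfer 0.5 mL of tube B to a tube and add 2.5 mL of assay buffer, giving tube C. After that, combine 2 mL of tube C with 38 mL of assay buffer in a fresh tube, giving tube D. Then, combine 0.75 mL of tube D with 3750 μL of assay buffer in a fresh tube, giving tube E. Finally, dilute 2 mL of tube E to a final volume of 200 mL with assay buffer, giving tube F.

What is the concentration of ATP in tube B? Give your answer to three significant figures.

Step 1: 2 mL brought to 16 mL → factor 16/2 = 8
Step 2: 0.25 mL + 4.75 mL = 5 mL total → factor 5/0.25 = 20
Dilution factor through tube B = 8 × 20 = 160
[tube B] = 2.50 μM / 160 = 0.0156 μM

0.0156 μM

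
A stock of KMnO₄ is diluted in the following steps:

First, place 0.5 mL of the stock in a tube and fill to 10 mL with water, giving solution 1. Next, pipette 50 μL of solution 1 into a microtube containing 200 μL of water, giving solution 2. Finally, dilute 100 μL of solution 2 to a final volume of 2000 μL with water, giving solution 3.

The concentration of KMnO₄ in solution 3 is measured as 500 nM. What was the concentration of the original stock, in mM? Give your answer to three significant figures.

Step 1: 0.5 mL brought to 10 mL → factor 10/0.5 = 20
Step 2: 50 μL + 200 μL = 250 μL total → factor 250/50 = 5
Step 3: 100 μL brought to 2000 μL → factor 2000/100 = 20
Overall dilution factor = 20 × 5 × 20 = 2000
Stock = 500 nM × 2000 = 1.000 × 10^6 nM = 1.00 mM

1.00 mM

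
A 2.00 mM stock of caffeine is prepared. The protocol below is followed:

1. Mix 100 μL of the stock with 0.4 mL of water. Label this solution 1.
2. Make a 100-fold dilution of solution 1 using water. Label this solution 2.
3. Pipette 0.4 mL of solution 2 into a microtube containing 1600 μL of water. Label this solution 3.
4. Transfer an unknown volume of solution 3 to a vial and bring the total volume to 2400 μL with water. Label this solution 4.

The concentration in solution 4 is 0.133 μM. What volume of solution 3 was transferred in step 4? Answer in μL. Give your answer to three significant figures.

Step 1: 100 μL + 0.4 mL = 500 μL total → factor 500/100 = 5
Step 2: 100-fold → factor 100
Step 3: 0.4 mL + 1600 μL = 2 mL total → factor 2/0.4 = 5
Step 4: v brought to 2400 μL → factor = 2400 μL/v
Product of known-step factors = 2500
Overall factor = 2.00 mM / (0.133 μM) = 15038
Step-4 factor = 15038 / 2500 = 6.015
v = 2400 μL / 6.015 = 399 μL

399 μL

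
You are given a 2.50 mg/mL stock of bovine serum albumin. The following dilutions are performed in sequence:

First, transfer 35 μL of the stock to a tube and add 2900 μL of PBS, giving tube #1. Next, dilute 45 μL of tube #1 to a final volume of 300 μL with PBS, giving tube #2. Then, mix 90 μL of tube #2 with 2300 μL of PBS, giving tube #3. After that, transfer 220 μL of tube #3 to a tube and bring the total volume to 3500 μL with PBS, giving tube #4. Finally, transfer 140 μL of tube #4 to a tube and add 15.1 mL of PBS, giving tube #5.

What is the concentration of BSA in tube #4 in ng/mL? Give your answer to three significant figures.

10.6 ng/mL

Step 1: 35 μL + 2900 μL = 2935 μL total → factor 2935/35 = 83.857
Step 2: 45 μL brought to 300 μL → factor 300/45 = 6.6667
Step 3: 90 μL + 2300 μL = 2390 μL total → factor 2390/90 = 26.556
Step 4: 220 μL brought to 3500 μL → factor 3500/220 = 15.909
Dilution factor through tube #4 = 83.857 × 6.6667 × 26.556 × 15.909 = 2.3618 × 10^5
[tube #4] = 2.50 mg/mL / 2.3618 × 10^5 = 1.058 × 10^-5 mg/mL = 10.6 ng/mL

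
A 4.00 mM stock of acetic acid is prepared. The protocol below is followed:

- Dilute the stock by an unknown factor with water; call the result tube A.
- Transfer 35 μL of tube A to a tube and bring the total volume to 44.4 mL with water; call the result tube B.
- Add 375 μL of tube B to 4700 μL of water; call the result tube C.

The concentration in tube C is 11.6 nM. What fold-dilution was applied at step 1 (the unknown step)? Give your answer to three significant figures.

20.1-fold

Step 1: unknown factor x
Step 2: 35 μL brought to 44.4 mL → factor 44400/35 = 1268.6
Step 3: 375 μL + 4700 μL = 5075 μL total → factor 5075/375 = 13.533
Product of known-step factors = 17168
Overall factor = 4.00 mM / (11.6 nM) = 3.4483 × 10^5
x = 3.4483 × 10^5 / 17168 = 20.1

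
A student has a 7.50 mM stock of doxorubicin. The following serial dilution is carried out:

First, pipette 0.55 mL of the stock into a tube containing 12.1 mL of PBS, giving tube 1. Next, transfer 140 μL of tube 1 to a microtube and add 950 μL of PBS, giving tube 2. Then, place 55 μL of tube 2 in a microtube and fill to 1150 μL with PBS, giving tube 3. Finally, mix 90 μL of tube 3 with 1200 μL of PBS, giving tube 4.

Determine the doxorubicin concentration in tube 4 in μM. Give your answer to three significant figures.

0.140 μM

Step 1: 0.55 mL + 12.1 mL = 12.65 mL total → factor 12.65/0.55 = 23
Step 2: 140 μL + 950 μL = 1090 μL total → factor 1090/140 = 7.7857
Step 3: 55 μL brought to 1150 μL → factor 1150/55 = 20.909
Step 4: 90 μL + 1200 μL = 1290 μL total → factor 1290/90 = 14.333
Overall dilution factor = 23 × 7.7857 × 20.909 × 14.333 = 53667
Final = 7.50 mM / 53667 = 0.0001398 mM = 0.140 μM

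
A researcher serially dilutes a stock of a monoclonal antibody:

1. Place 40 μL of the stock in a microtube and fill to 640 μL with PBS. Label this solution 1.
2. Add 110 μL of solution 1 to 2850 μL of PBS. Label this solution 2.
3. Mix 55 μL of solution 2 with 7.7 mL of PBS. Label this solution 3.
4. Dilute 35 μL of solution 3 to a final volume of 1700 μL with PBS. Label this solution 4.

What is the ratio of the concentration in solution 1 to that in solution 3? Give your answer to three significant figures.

3.79 × 10^3

Step 1: 40 μL brought to 640 μL → factor 640/40 = 16
Step 2: 110 μL + 2850 μL = 2960 μL total → factor 2960/110 = 26.909
Step 3: 55 μL + 7.7 mL = 7755 μL total → factor 7755/55 = 141
Dilution factor to solution 1 = 16; to solution 3 = 60707
[solution 1]/[solution 3] = (factor to solution 3)/(factor to solution 1) = 60707/16 = 3.79 × 10^3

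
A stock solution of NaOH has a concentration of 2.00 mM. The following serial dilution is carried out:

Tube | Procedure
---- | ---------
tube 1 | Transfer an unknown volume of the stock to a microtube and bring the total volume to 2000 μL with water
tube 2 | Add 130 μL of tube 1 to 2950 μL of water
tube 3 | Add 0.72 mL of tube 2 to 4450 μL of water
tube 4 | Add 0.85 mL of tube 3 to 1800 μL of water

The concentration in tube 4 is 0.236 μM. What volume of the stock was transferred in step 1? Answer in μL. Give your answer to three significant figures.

125 μL

Step 1: v brought to 2000 μL → factor = 2000 μL/v
Step 2: 130 μL + 2950 μL = 3080 μL total → factor 3080/130 = 23.692
Step 3: 0.72 mL + 4450 μL = 5.17 mL total → factor 5.17/0.72 = 7.1806
Step 4: 0.85 mL + 1800 μL = 2.65 mL total → factor 2.65/0.85 = 3.1176
Product of known-step factors = 530.39
Overall factor = 2.00 mM / (0.236 μM) = 8474.6
Step-1 factor = 8474.6 / 530.39 = 15.978
v = 2000 μL / 15.978 = 125 μL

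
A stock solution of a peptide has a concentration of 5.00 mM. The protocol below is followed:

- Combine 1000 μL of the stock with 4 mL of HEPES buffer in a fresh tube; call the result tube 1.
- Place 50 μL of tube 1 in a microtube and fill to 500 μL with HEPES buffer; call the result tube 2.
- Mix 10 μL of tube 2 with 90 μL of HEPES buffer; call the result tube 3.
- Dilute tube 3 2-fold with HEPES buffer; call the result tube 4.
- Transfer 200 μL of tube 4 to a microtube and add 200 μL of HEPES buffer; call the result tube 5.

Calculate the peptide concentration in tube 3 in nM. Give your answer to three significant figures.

1.00 × 10^4 nM

Step 1: 1000 μL + 4 mL = 5000 μL total → factor 5000/1000 = 5
Step 2: 50 μL brought to 500 μL → factor 500/50 = 10
Step 3: 10 μL + 90 μL = 100 μL total → factor 100/10 = 10
Dilution factor through tube 3 = 5 × 10 × 10 = 500
[tube 3] = 5.00 mM / 500 = 0.01000 mM = 1.00 × 10^4 nM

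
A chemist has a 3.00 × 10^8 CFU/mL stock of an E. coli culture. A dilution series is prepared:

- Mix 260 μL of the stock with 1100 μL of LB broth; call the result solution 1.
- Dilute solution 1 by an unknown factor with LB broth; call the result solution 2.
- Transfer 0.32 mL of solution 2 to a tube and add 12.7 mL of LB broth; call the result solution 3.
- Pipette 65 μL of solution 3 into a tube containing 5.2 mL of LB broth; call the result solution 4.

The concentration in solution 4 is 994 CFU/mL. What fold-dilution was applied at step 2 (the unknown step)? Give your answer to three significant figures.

Step 1: 260 μL + 1100 μL = 1360 μL total → factor 1360/260 = 5.2308
Step 2: unknown factor x
Step 3: 0.32 mL + 12.7 mL = 13.02 mL total → factor 13.02/0.32 = 40.688
Step 4: 65 μL + 5.2 mL = 5265 μL total → factor 5265/65 = 81
Product of known-step factors = 17239
Overall factor = 3.00 × 10^8 CFU/mL / (994 CFU/mL) = 3.0181 × 10^5
x = 3.0181 × 10^5 / 17239 = 17.5

17.5-fold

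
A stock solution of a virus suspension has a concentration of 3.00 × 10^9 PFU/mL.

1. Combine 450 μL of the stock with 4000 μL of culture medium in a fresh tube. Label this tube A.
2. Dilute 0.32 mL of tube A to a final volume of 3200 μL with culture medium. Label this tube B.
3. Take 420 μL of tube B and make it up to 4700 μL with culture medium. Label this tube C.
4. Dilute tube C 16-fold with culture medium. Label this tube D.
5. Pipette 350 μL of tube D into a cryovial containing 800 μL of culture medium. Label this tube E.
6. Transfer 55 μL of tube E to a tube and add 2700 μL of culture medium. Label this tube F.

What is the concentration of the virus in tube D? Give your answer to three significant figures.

1.69 × 10^5 PFU/mL

Step 1: 450 μL + 4000 μL = 4450 μL total → factor 4450/450 = 9.8889
Step 2: 0.32 mL brought to 3200 μL → factor 3.2/0.32 = 10
Step 3: 420 μL brought to 4700 μL → factor 4700/420 = 11.19
Step 4: 16-fold → factor 16
Dilution factor through tube D = 9.8889 × 10 × 11.19 × 16 = 17706
[tube D] = 3.00 × 10^9 PFU/mL / 17706 = 1.69 × 10^5 PFU/mL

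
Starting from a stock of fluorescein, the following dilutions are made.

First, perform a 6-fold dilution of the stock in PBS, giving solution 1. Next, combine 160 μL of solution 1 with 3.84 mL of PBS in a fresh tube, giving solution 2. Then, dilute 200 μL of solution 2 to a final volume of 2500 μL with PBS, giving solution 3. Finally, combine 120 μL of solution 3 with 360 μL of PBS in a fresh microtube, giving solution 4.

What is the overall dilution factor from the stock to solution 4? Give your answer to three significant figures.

7.50 × 10^3

Step 1: 6-fold → factor 6
Step 2: 160 μL + 3.84 mL = 4000 μL total → factor 4000/160 = 25
Step 3: 200 μL brought to 2500 μL → factor 2500/200 = 12.5
Step 4: 120 μL + 360 μL = 480 μL total → factor 480/120 = 4
Overall dilution factor = 6 × 25 × 12.5 × 4 = 7500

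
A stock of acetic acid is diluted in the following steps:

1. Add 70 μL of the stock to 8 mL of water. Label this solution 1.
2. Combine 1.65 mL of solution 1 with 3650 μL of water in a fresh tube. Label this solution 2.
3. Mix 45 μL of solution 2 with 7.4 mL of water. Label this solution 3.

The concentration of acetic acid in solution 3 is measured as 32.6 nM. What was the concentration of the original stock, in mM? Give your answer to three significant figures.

Step 1: 70 μL + 8 mL = 8070 μL total → factor 8070/70 = 115.29
Step 2: 1.65 mL + 3650 μL = 5.3 mL total → factor 5.3/1.65 = 3.2121
Step 3: 45 μL + 7.4 mL = 7445 μL total → factor 7445/45 = 165.44
Overall dilution factor = 115.29 × 3.2121 × 165.44 = 61266
Stock = 32.6 nM × 61266 = 1.997 × 10^6 nM = 2.00 mM

2.00 mM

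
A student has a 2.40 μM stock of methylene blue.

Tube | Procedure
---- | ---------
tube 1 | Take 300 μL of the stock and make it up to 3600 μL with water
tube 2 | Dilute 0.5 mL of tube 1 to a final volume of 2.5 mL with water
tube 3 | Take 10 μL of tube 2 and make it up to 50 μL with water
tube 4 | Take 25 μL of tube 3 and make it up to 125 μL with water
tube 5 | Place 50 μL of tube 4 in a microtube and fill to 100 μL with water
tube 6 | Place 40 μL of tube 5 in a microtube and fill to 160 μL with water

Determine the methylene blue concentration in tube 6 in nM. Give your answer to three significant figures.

0.200 nM

Step 1: 300 μL brought to 3600 μL → factor 3600/300 = 12
Step 2: 0.5 mL brought to 2.5 mL → factor 2.5/0.5 = 5
Step 3: 10 μL brought to 50 μL → factor 50/10 = 5
Step 4: 25 μL brought to 125 μL → factor 125/25 = 5
Step 5: 50 μL brought to 100 μL → factor 100/50 = 2
Step 6: 40 μL brought to 160 μL → factor 160/40 = 4
Overall dilution factor = 12 × 5 × 5 × 5 × 2 × 4 = 12000
Final = 2.40 μM / 12000 = 0.0002000 μM = 0.200 nM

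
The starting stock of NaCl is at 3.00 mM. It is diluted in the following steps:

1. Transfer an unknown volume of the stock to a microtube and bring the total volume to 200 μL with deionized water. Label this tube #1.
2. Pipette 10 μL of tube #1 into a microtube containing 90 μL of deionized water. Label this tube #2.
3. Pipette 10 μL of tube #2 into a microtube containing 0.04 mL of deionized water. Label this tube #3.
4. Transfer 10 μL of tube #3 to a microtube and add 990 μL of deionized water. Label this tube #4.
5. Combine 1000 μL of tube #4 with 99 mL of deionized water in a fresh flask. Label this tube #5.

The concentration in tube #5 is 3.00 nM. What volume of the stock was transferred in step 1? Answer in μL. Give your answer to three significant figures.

Step 1: v brought to 200 μL → factor = 200 μL/v
Step 2: 10 μL + 90 μL = 100 μL total → factor 100/10 = 10
Step 3: 10 μL + 0.04 mL = 50 μL total → factor 50/10 = 5
Step 4: 10 μL + 990 μL = 1000 μL total → factor 1000/10 = 100
Step 5: 1000 μL + 99 mL = 1 × 10^5 μL total → factor 1 × 10^5/1000 = 100
Product of known-step factors = 5 × 10^5
Overall factor = 3.00 mM / (3.00 nM) = 1 × 10^6
Step-1 factor = 1 × 10^6 / 5 × 10^5 = 2
v = 200 μL / 2 = 100 μL

100 μL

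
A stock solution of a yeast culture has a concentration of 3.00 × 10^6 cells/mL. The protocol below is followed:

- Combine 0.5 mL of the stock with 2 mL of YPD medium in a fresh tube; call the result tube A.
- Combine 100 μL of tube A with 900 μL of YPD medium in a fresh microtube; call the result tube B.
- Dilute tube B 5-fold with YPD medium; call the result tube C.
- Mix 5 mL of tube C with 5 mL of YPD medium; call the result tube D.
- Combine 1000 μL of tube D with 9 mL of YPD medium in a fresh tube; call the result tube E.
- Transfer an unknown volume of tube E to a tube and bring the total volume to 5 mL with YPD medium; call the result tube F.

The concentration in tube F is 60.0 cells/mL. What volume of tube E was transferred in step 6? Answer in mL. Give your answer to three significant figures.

0.500 mL

Step 1: 0.5 mL + 2 mL = 2.5 mL total → factor 2.5/0.5 = 5
Step 2: 100 μL + 900 μL = 1000 μL total → factor 1000/100 = 10
Step 3: 5-fold → factor 5
Step 4: 5 mL + 5 mL = 10 mL total → factor 10/5 = 2
Step 5: 1000 μL + 9 mL = 10000 μL total → factor 10000/1000 = 10
Step 6: v brought to 5 mL → factor = 5 mL/v
Product of known-step factors = 5000
Overall factor = 3.00 × 10^6 cells/mL / (60.0 cells/mL) = 50000
Step-6 factor = 50000 / 5000 = 10
v = 5 mL / 10 = 0.500 mL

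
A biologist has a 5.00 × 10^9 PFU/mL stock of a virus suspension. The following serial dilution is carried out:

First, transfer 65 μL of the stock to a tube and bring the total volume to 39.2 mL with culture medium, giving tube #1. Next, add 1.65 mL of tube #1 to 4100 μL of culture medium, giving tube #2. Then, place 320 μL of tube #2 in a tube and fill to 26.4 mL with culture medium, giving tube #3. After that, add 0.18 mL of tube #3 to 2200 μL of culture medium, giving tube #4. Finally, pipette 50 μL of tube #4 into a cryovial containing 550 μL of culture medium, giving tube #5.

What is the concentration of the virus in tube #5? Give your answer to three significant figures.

Step 1: 65 μL brought to 39.2 mL → factor 39200/65 = 603.08
Step 2: 1.65 mL + 4100 μL = 5.75 mL total → factor 5.75/1.65 = 3.4848
Step 3: 320 μL brought to 26.4 mL → factor 26400/320 = 82.5
Step 4: 0.18 mL + 2200 μL = 2.38 mL total → factor 2.38/0.18 = 13.222
Step 5: 50 μL + 550 μL = 600 μL total → factor 600/50 = 12
Overall dilution factor = 603.08 × 3.4848 × 82.5 × 13.222 × 12 = 2.751 × 10^7
Final = 5.00 × 10^9 PFU/mL / 2.751 × 10^7 = 182 PFU/mL

182 PFU/mL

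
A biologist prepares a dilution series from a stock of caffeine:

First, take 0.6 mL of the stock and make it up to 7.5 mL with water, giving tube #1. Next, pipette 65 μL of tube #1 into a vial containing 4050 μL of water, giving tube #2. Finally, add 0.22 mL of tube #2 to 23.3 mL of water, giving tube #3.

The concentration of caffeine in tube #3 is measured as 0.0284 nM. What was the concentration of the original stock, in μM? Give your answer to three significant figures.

2.40 μM

Step 1: 0.6 mL brought to 7.5 mL → factor 7.5/0.6 = 12.5
Step 2: 65 μL + 4050 μL = 4115 μL total → factor 4115/65 = 63.308
Step 3: 0.22 mL + 23.3 mL = 23.52 mL total → factor 23.52/0.22 = 106.91
Overall dilution factor = 12.5 × 63.308 × 106.91 = 84602
Stock = 0.0284 nM × 84602 = 2403 nM = 2.40 μM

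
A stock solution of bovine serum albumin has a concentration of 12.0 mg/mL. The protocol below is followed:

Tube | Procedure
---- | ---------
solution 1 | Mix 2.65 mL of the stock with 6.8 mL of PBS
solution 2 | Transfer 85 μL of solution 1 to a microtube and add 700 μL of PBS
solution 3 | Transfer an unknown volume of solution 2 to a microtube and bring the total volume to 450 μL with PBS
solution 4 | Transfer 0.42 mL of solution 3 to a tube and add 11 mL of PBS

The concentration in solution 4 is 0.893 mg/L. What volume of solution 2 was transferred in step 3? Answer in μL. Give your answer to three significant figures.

30.0 μL

Step 1: 2.65 mL + 6.8 mL = 9.45 mL total → factor 9.45/2.65 = 3.566
Step 2: 85 μL + 700 μL = 785 μL total → factor 785/85 = 9.2353
Step 3: v brought to 450 μL → factor = 450 μL/v
Step 4: 0.42 mL + 11 mL = 11.42 mL total → factor 11.42/0.42 = 27.19
Product of known-step factors = 895.48
Overall factor = 12.0 mg/mL / (0.893 mg/L) = 13438
Step-3 factor = 13438 / 895.48 = 15.006
v = 450 μL / 15.006 = 30.0 μL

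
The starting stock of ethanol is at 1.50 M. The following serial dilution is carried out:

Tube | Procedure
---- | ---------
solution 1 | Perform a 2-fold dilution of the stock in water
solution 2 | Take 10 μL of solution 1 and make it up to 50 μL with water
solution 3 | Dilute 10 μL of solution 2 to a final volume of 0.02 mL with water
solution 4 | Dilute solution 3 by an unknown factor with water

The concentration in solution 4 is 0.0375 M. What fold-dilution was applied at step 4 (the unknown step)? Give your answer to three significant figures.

2.00-fold

Step 1: 2-fold → factor 2
Step 2: 10 μL brought to 50 μL → factor 50/10 = 5
Step 3: 10 μL brought to 0.02 mL → factor 20/10 = 2
Step 4: unknown factor x
Product of known-step factors = 20
Overall factor = 1.50 M / (0.0375 M) = 40
x = 40 / 20 = 2.00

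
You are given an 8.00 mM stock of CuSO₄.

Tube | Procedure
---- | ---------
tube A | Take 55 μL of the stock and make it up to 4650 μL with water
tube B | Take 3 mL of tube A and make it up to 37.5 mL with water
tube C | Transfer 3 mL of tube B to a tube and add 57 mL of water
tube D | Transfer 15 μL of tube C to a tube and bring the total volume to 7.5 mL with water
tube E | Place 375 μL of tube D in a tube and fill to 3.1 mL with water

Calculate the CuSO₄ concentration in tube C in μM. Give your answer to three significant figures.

0.378 μM

Step 1: 55 μL brought to 4650 μL → factor 4650/55 = 84.545
Step 2: 3 mL brought to 37.5 mL → factor 37.5/3 = 12.5
Step 3: 3 mL + 57 mL = 60 mL total → factor 60/3 = 20
Dilution factor through tube C = 84.545 × 12.5 × 20 = 21136
[tube C] = 8.00 mM / 21136 = 0.0003785 mM = 0.378 μM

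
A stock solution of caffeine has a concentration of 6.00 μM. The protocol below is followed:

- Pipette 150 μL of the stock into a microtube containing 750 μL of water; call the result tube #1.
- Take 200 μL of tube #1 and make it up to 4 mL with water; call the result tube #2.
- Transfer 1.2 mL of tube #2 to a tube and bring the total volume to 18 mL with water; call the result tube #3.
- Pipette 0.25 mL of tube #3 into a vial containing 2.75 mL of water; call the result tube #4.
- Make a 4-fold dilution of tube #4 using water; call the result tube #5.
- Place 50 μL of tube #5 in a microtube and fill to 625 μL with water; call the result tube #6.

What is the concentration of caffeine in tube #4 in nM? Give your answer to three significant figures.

Step 1: 150 μL + 750 μL = 900 μL total → factor 900/150 = 6
Step 2: 200 μL brought to 4 mL → factor 4000/200 = 20
Step 3: 1.2 mL brought to 18 mL → factor 18/1.2 = 15
Step 4: 0.25 mL + 2.75 mL = 3 mL total → factor 3/0.25 = 12
Dilution factor through tube #4 = 6 × 20 × 15 × 12 = 21600
[tube #4] = 6.00 μM / 21600 = 0.0002778 μM = 0.278 nM

0.278 nM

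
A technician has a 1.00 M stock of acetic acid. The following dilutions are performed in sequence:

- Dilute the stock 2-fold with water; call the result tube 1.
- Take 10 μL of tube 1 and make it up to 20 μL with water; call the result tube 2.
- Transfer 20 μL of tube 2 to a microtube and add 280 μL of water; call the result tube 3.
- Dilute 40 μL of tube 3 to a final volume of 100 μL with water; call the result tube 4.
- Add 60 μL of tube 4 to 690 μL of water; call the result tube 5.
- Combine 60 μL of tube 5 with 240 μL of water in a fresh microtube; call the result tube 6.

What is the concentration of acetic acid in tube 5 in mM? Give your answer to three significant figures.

Step 1: 2-fold → factor 2
Step 2: 10 μL brought to 20 μL → factor 20/10 = 2
Step 3: 20 μL + 280 μL = 300 μL total → factor 300/20 = 15
Step 4: 40 μL brought to 100 μL → factor 100/40 = 2.5
Step 5: 60 μL + 690 μL = 750 μL total → factor 750/60 = 12.5
Dilution factor through tube 5 = 2 × 2 × 15 × 2.5 × 12.5 = 1875
[tube 5] = 1.00 M / 1875 = 0.0005333 M = 0.533 mM

0.533 mM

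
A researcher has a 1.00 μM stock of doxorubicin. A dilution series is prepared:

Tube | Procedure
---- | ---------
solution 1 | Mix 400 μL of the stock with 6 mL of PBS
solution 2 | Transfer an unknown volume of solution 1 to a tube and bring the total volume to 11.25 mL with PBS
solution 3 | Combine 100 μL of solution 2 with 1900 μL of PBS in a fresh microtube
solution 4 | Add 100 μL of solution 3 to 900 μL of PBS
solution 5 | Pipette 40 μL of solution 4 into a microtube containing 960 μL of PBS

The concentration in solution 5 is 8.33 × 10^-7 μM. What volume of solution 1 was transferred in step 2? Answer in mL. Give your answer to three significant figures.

0.750 mL

Step 1: 400 μL + 6 mL = 6400 μL total → factor 6400/400 = 16
Step 2: v brought to 11.25 mL → factor = 11.25 mL/v
Step 3: 100 μL + 1900 μL = 2000 μL total → factor 2000/100 = 20
Step 4: 100 μL + 900 μL = 1000 μL total → factor 1000/100 = 10
Step 5: 40 μL + 960 μL = 1000 μL total → factor 1000/40 = 25
Product of known-step factors = 80000
Overall factor = 1.00 μM / (8.33 × 10^-7 μM) = 1.2005 × 10^6
Step-2 factor = 1.2005 × 10^6 / 80000 = 15.006
v = 11.25 mL / 15.006 = 0.750 mL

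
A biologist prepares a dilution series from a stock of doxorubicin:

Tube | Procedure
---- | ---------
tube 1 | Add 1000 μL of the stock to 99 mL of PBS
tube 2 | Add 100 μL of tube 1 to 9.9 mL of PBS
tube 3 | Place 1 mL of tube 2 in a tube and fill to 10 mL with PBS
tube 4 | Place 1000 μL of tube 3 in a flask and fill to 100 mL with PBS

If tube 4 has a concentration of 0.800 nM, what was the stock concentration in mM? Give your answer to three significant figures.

Step 1: 1000 μL + 99 mL = 1 × 10^5 μL total → factor 1 × 10^5/1000 = 100
Step 2: 100 μL + 9.9 mL = 10000 μL total → factor 10000/100 = 100
Step 3: 1 mL brought to 10 mL → factor 10/1 = 10
Step 4: 1000 μL brought to 100 mL → factor 1 × 10^5/1000 = 100
Overall dilution factor = 100 × 100 × 10 × 100 = 1 × 10^7
Stock = 0.800 nM × 1 × 10^7 = 8.000 × 10^6 nM = 8.00 mM

8.00 mM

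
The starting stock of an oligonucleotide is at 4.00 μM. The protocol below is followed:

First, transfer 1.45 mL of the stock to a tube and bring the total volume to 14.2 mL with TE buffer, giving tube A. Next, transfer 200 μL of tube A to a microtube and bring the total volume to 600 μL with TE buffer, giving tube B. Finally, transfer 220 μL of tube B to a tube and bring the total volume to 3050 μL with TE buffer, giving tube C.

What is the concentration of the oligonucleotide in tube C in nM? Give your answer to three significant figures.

Step 1: 1.45 mL brought to 14.2 mL → factor 14.2/1.45 = 9.7931
Step 2: 200 μL brought to 600 μL → factor 600/200 = 3
Step 3: 220 μL brought to 3050 μL → factor 3050/220 = 13.864
Overall dilution factor = 9.7931 × 3 × 13.864 = 407.3
Final = 4.00 μM / 407.3 = 0.009821 μM = 9.82 nM

9.82 nM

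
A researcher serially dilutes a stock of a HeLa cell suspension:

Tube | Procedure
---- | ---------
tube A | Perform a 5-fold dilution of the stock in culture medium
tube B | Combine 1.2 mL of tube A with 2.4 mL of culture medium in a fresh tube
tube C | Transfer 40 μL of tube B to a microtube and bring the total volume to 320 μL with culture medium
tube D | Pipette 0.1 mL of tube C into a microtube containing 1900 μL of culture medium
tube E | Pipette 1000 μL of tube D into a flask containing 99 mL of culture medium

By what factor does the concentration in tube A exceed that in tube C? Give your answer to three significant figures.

24.0

Step 1: 5-fold → factor 5
Step 2: 1.2 mL + 2.4 mL = 3.6 mL total → factor 3.6/1.2 = 3
Step 3: 40 μL brought to 320 μL → factor 320/40 = 8
Dilution factor to tube A = 5; to tube C = 120
[tube A]/[tube C] = (factor to tube C)/(factor to tube A) = 120/5 = 24.0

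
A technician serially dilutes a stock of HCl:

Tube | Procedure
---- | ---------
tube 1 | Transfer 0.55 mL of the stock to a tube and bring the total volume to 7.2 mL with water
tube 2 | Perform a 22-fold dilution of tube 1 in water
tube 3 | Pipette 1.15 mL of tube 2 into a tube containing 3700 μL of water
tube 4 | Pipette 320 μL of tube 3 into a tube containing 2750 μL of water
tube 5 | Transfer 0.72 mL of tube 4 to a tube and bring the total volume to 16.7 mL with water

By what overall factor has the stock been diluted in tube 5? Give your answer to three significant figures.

Step 1: 0.55 mL brought to 7.2 mL → factor 7.2/0.55 = 13.091
Step 2: 22-fold → factor 22
Step 3: 1.15 mL + 3700 μL = 4.85 mL total → factor 4.85/1.15 = 4.2174
Step 4: 320 μL + 2750 μL = 3070 μL total → factor 3070/320 = 9.5938
Step 5: 0.72 mL brought to 16.7 mL → factor 16.7/0.72 = 23.194
Overall dilution factor = 13.091 × 22 × 4.2174 × 9.5938 × 23.194 = 2.7028 × 10^5

2.70 × 10^5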